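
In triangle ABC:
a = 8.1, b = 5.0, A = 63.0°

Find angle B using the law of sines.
sin(B)/b = sin(A)/a
sin(B) = b·sin(A)/a = 5.0·sin(63.0°)/8.1 = 0.550004
B = arcsin(0.550004) = 33.37°  (b ≤ a, so B ≤ A and the acute solution is unique)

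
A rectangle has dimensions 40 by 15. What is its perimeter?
Perimeter = 2 * (length + width)
Perimeter = 2 * (40 + 15)
Perimeter = 2 * 55
Perimeter = 110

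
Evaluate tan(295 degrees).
tan(295 degrees) = -2.1445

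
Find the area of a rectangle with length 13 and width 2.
Area = length * width
Area = 13 * 2
Area = 26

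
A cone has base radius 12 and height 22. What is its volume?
Volume = (1/3) * pi * r² * h
Volume = (1/3) * pi * 12² * 22
Volume = (1/3) * pi * 144 * 22
Volume = (1/3) * pi * 3168
Volume = 3317.52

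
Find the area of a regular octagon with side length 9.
For a regular 8-gon with side length s = 9:
Apothem a = s / (2*tan(pi/8)) = 9 / (2*tan(pi/8)) ≈ 10.864
Perimeter P = 8 * 9 = 72
Area = (1/2) * P * a = (1/2) * 72 * 10.864 = 391.10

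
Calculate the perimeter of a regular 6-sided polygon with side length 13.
Perimeter = number of sides * side length
Perimeter = 6 * 13
Perimeter = 78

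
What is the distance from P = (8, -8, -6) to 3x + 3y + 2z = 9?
d = |3(8) + 3(-8) + 2(-6) - (9)| / √(3² + 3² + 2²) = 21/√22 = 4.477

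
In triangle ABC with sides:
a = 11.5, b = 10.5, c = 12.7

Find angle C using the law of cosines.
cos(C) = (a² + b² - c²)/(2ab)
cos(C) = (11.5² + 10.5² - 12.7²)/(2·11.5·10.5) = 81.21/241.5 = 0.336273
C = arccos(0.336273) = 70.35°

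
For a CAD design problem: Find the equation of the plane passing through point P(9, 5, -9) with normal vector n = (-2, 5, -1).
d = n·P = (-2)(9) + (5)(5) + (-1)(-9) = 16
Plane: -2x + 5y - z = 16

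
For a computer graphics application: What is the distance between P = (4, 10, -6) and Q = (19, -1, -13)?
d = √[(15)² + (-11)² + (-7)²] = √395 = 19.87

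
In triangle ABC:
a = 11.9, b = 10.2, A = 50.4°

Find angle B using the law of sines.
sin(B)/b = sin(A)/a
sin(B) = b·sin(A)/a = 10.2·sin(50.4°)/11.9 = 0.660440
B = arcsin(0.660440) = 41.33°  (b ≤ a, so B ≤ A and the acute solution is unique)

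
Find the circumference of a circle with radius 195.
Circumference = 2 * pi * r
Circumference = 2 * pi * 195
Circumference = 1225.22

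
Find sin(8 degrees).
sin(8 degrees) = 0.1392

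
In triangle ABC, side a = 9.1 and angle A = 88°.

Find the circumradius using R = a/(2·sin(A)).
R = a/(2·sin(A)) = 9.1/(2·sin(88°))
R = 9.1/(2·0.999391) = 9.1/1.998782 = 4.553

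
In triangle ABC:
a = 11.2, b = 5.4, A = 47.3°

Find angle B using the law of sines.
sin(B)/b = sin(A)/a
sin(B) = b·sin(A)/a = 5.4·sin(47.3°)/11.2 = 0.354334
B = arcsin(0.354334) = 20.75°  (b ≤ a, so B ≤ A and the acute solution is unique)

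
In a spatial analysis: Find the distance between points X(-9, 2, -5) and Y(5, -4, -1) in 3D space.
d = √[(14)² + (-6)² + (4)²] = √248 = 15.75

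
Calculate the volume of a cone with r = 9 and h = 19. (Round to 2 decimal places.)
Volume = (1/3) * pi * r² * h
Volume = (1/3) * pi * 9² * 19
Volume = (1/3) * pi * 81 * 19
Volume = (1/3) * pi * 1539
Volume = 1611.64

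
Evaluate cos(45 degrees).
cos(45 degrees) = sqrt(2)/2
Decimal approximation: 0.7071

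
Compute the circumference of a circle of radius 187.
Circumference = 2 * pi * r
Circumference = 2 * pi * 187
Circumference = 1174.96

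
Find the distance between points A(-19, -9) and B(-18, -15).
Using the distance formula: d = sqrt((x₂-x₁)² + (y₂-y₁)²)
dx = (-18) - (-19) = 1
dy = (-15) - (-9) = -6
d = sqrt(1² + (-6)²) = sqrt(1 + 36) = sqrt(37) = 6.08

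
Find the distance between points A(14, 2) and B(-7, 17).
Using the distance formula: d = sqrt((x₂-x₁)² + (y₂-y₁)²)
dx = (-7) - 14 = -21
dy = 17 - 2 = 15
d = sqrt((-21)² + 15²) = sqrt(441 + 225) = sqrt(666) = 25.81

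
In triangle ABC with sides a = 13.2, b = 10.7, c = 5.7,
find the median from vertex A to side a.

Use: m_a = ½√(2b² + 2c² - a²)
m_a = ½√(2·10.7² + 2·5.7² - 13.2²)
m_a = ½√(228.98 + 64.98 - 174.24) = ½√119.72 = 5.471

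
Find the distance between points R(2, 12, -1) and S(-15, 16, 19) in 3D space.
d = √[(-17)² + (4)² + (20)²] = √705 = 26.55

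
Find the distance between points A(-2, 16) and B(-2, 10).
Using the distance formula: d = sqrt((x₂-x₁)² + (y₂-y₁)²)
dx = (-2) - (-2) = 0
dy = 10 - 16 = -6
d = sqrt(0² + (-6)²) = sqrt(0 + 36) = sqrt(36) = 6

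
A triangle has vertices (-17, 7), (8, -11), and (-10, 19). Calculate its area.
Using the coordinate formula: Area = (1/2)|x₁(y₂-y₃) + x₂(y₃-y₁) + x₃(y₁-y₂)|
Area = (1/2)|(-17)((-11)-19) + 8(19-7) + (-10)(7-(-11))|
Area = (1/2)|(-17)*(-30) + 8*12 + (-10)*18|
Area = (1/2)|510 + 96 + (-180)|
Area = (1/2)*426 = 213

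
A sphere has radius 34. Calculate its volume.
Volume = (4/3) * pi * r³
Volume = (4/3) * pi * 34³
Volume = (4/3) * pi * 39304
Volume = 164636.21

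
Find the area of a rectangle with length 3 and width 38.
Area = length * width
Area = 3 * 38
Area = 114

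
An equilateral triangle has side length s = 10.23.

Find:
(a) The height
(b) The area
(a) Height h = s·√3/2 = 10.23·√3/2 = 8.859
(b) Area = (√3/4)·s² = (√3/4)·10.23² = (√3/4)·104.653 = 45.32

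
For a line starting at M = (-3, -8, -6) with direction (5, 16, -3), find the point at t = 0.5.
P(0.5) = (-3 + 5(0.5), -8 + 16(0.5), -6 + (-3)(0.5)) = (-0.5, 0, -7.5)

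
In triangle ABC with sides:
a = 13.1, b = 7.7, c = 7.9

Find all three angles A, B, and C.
By the law of cosines:
cos(A) = (b² + c² - a²)/(2bc) = -0.410242  →  A = 114.2°
cos(B) = (a² + c² - b²)/(2ac) = 0.844188  →  B = 32.41°
cos(C) = (a² + b² - c²)/(2ab) = 0.835184  →  C = 33.37°
Check: A + B + C = 180.0° ✓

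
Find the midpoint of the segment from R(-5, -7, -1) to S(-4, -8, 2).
Midpoint = ((-5-4)/2, (-7-8)/2, (-1+2)/2) = (-4.5, -7.5, 0.5)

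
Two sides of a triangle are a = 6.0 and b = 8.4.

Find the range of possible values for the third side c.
By the triangle inequality: |a - b| < c < a + b
|6.0 - 8.4| < c < 6.0 + 8.4
2.4 < c < 14.4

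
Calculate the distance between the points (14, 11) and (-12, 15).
Using the distance formula: d = sqrt((x₂-x₁)² + (y₂-y₁)²)
dx = (-12) - 14 = -26
dy = 15 - 11 = 4
d = sqrt((-26)² + 4²) = sqrt(676 + 16) = sqrt(692) = 26.31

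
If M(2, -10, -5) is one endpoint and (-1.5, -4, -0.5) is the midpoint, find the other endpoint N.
N = (2×(-1.5) - 2, 2×(-4) - (-10), 2×(-0.5) - (-5)) = (-5, 2, 4)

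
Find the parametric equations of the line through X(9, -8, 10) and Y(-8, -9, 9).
Direction vector d = Y - X = (-17, -1, -1)
x = 9 - 17t, y = -8 - t, z = 10 - t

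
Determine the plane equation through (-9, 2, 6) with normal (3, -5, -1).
d = n·P = (3)(-9) + (-5)(2) + (-1)(6) = -43
Plane: 3x - 5y - z = -43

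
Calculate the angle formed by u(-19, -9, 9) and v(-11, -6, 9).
u·v = 344, |u|² = 523, |v|² = 238
cos θ = 344/√124474 ≈ 0.975
θ ≈ 12.83°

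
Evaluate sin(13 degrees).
sin(13 degrees) = 0.225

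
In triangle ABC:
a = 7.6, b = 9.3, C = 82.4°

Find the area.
Using A = ½ab·sin(C):
A = ½·7.6·9.3·sin(82.4°) = ½·70.68·0.991216 = 35.03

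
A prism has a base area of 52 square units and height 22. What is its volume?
Volume = base area * height
Volume = 52 * 22
Volume = 1144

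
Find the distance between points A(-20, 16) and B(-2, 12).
Using the distance formula: d = sqrt((x₂-x₁)² + (y₂-y₁)²)
dx = (-2) - (-20) = 18
dy = 12 - 16 = -4
d = sqrt(18² + (-4)²) = sqrt(324 + 16) = sqrt(340) = 18.44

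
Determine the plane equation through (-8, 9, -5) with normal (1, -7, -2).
d = n·P = (1)(-8) + (-7)(9) + (-2)(-5) = -61
Plane: x - 7y - 2z = -61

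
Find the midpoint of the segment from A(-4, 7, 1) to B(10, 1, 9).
Midpoint = ((-4+10)/2, (7+1)/2, (1+9)/2) = (3, 4, 5)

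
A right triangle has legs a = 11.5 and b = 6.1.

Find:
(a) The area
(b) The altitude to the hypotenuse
(a) Area = ½ab = ½·11.5·6.1 = 35.075
(b) Hypotenuse c = √(11.5² + 6.1²) = √169.46 = 13.0177
    Area = ½·c·h_c  →  h_c = 2·Area/c = 2·35.075/13.0177 = 5.389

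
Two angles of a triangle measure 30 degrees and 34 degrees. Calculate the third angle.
Sum of angles in a triangle = 180 degrees
Third angle = 180 - 30 - 34
Third angle = 116 degrees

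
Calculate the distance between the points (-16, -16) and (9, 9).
Using the distance formula: d = sqrt((x₂-x₁)² + (y₂-y₁)²)
dx = 9 - (-16) = 25
dy = 9 - (-16) = 25
d = sqrt(25² + 25²) = sqrt(625 + 625) = sqrt(1250) = 35.36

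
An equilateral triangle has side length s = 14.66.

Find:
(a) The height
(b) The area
(a) Height h = s·√3/2 = 14.66·√3/2 = 12.7
(b) Area = (√3/4)·s² = (√3/4)·14.66² = (√3/4)·214.916 = 93.06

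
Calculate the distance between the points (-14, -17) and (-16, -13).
Using the distance formula: d = sqrt((x₂-x₁)² + (y₂-y₁)²)
dx = (-16) - (-14) = -2
dy = (-13) - (-17) = 4
d = sqrt((-2)² + 4²) = sqrt(4 + 16) = sqrt(20) = 4.47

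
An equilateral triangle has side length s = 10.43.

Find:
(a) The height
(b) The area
(a) Height h = s·√3/2 = 10.43·√3/2 = 9.033
(b) Area = (√3/4)·s² = (√3/4)·10.43² = (√3/4)·108.785 = 47.11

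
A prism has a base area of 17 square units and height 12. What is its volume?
Volume = base area * height
Volume = 17 * 12
Volume = 204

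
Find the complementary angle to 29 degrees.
Complementary angles sum to 90 degrees.
Other angle = 90 - 29
Other angle = 61 degrees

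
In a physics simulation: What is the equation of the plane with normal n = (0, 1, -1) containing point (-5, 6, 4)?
d = n·P = (0)(-5) + (1)(6) + (-1)(4) = 2
Plane: y - z = 2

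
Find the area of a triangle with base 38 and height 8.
Area = (1/2) * base * height
Area = (1/2) * 38 * 8
Area = 152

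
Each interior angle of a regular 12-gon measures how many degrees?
Interior angle of a regular n-gon = (n-2)*180/n
Interior angle = (12-2)*180/12
Interior angle = 10*180/12
Interior angle = 1800/12
Interior angle = 150 degrees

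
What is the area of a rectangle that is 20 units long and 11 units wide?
Area = length * width
Area = 20 * 11
Area = 220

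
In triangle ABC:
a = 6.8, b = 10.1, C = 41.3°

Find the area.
Using A = ½ab·sin(C):
A = ½·6.8·10.1·sin(41.3°) = ½·68.68·0.660002 = 22.66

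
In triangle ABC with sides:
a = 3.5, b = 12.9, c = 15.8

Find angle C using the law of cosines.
cos(C) = (a² + b² - c²)/(2ab)
cos(C) = (3.5² + 12.9² - 15.8²)/(2·3.5·12.9) = -70.98/90.3 = -0.786047
C = arccos(-0.786047) = 141.8°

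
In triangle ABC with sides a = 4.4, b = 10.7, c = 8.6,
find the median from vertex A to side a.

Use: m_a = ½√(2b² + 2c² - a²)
m_a = ½√(2·10.7² + 2·8.6² - 4.4²)
m_a = ½√(228.98 + 147.92 - 19.36) = ½√357.54 = 9.454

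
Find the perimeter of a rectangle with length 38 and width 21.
Perimeter = 2 * (length + width)
Perimeter = 2 * (38 + 21)
Perimeter = 2 * 59
Perimeter = 118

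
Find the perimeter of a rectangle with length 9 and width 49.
Perimeter = 2 * (length + width)
Perimeter = 2 * (9 + 49)
Perimeter = 2 * 58
Perimeter = 116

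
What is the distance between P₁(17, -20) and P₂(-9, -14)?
Using the distance formula: d = sqrt((x₂-x₁)² + (y₂-y₁)²)
dx = (-9) - 17 = -26
dy = (-14) - (-20) = 6
d = sqrt((-26)² + 6²) = sqrt(676 + 36) = sqrt(712) = 26.68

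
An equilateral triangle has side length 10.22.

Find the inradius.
For an equilateral triangle, r = s/(2√3) where s is the side.
r = 10.22/(2√3) = 10.22/3.464102 = 2.95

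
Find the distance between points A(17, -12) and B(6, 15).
Using the distance formula: d = sqrt((x₂-x₁)² + (y₂-y₁)²)
dx = 6 - 17 = -11
dy = 15 - (-12) = 27
d = sqrt((-11)² + 27²) = sqrt(121 + 729) = sqrt(850) = 29.15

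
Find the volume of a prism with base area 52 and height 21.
Volume = base area * height
Volume = 52 * 21
Volume = 1092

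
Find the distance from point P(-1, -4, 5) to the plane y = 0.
d = |0(-1) + 1(-4) + 0(5) - (0)| / √(0² + 1² + 0²) = 4/√1 = 4.0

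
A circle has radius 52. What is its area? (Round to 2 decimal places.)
Area = pi * r²
Area = pi * 52²
Area = pi * 2704
Area = 8494.87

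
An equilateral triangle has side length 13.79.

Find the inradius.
For an equilateral triangle, r = s/(2√3) where s is the side.
r = 13.79/(2√3) = 13.79/3.464102 = 3.981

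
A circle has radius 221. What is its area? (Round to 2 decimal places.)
Area = pi * r²
Area = pi * 221²
Area = pi * 48841
Area = 153438.53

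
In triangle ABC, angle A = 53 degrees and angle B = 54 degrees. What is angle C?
Sum of angles in a triangle = 180 degrees
Third angle = 180 - 53 - 54
Third angle = 73 degrees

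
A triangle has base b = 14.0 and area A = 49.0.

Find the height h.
A = ½bh  →  h = 2A/b
h = 2·49.0/14.0 = 7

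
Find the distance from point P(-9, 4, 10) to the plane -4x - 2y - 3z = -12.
d = |(-4)(-9) + (-2)(4) + (-3)(10) - (-12)| / √((-4)² + (-2)² + (-3)²) = 10/√29 = 1.857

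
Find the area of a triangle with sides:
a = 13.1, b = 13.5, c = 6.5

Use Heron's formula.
s = (a+b+c)/2 = (13.1+13.5+6.5)/2 = 16.55
A = √(s(s-a)(s-b)(s-c)) = √(16.55·3.45·3.05·10.05)
A = √1750.18 = 41.84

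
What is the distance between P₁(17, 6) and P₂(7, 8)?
Using the distance formula: d = sqrt((x₂-x₁)² + (y₂-y₁)²)
dx = 7 - 17 = -10
dy = 8 - 6 = 2
d = sqrt((-10)² + 2²) = sqrt(100 + 4) = sqrt(104) = 10.20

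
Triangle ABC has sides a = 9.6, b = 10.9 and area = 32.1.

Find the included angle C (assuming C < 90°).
Area = ½ab·sin(C)  →  sin(C) = 2·Area/(ab)
sin(C) = 2·32.1/(9.6·10.9) = 0.613532
C = arcsin(0.613532) = 37.85°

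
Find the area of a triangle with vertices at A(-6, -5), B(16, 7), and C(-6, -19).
Using the coordinate formula: Area = (1/2)|x₁(y₂-y₃) + x₂(y₃-y₁) + x₃(y₁-y₂)|
Area = (1/2)|(-6)(7-(-19)) + 16((-19)-(-5)) + (-6)((-5)-7)|
Area = (1/2)|(-6)*26 + 16*(-14) + (-6)*(-12)|
Area = (1/2)|(-156) + (-224) + 72|
Area = (1/2)*308 = 154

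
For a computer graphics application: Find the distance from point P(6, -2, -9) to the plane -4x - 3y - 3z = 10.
d = |(-4)(6) + (-3)(-2) + (-3)(-9) - (10)| / √((-4)² + (-3)² + (-3)²) = 1/√34 = 0.1715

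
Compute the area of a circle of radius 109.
Area = pi * r²
Area = pi * 109²
Area = pi * 11881
Area = 37325.26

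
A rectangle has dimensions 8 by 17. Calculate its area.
Area = length * width
Area = 8 * 17
Area = 136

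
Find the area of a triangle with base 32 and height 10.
Area = (1/2) * base * height
Area = (1/2) * 32 * 10
Area = 160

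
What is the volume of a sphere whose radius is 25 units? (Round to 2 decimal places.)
Volume = (4/3) * pi * r³
Volume = (4/3) * pi * 25³
Volume = (4/3) * pi * 15625
Volume = 65449.85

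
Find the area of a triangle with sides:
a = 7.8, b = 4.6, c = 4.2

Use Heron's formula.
s = (a+b+c)/2 = (7.8+4.6+4.2)/2 = 8.3
A = √(s(s-a)(s-b)(s-c)) = √(8.3·0.5·3.7·4.1)
A = √62.9555 = 7.934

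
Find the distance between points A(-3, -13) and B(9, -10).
Using the distance formula: d = sqrt((x₂-x₁)² + (y₂-y₁)²)
dx = 9 - (-3) = 12
dy = (-10) - (-13) = 3
d = sqrt(12² + 3²) = sqrt(144 + 9) = sqrt(153) = 12.37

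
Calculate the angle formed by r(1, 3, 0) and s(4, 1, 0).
r·s = 7, |r|² = 10, |s|² = 17
cos θ = 7/√170 ≈ 0.5369
θ ≈ 57.53°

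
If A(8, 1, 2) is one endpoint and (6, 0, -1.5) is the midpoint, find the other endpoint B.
B = (2×6 - 8, 2×0 - 1, 2×(-1.5) - 2) = (4, -1, -5)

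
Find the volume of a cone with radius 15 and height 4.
Volume = (1/3) * pi * r² * h
Volume = (1/3) * pi * 15² * 4
Volume = (1/3) * pi * 225 * 4
Volume = (1/3) * pi * 900
Volume = 942.48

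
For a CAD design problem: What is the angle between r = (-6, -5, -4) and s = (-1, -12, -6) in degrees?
r·s = 90, |r|² = 77, |s|² = 181
cos θ = 90/√13937 ≈ 0.7624
θ ≈ 40.33°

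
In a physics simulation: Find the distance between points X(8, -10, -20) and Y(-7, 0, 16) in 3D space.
d = √[(-15)² + (10)² + (36)²] = √1621 = 40.26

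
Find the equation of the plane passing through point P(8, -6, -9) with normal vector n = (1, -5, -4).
d = n·P = (1)(8) + (-5)(-6) + (-4)(-9) = 74
Plane: x - 5y - 4z = 74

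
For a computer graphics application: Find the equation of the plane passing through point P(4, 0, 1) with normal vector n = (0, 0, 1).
d = n·P = (0)(4) + (0)(0) + (1)(1) = 1
Plane: z = 1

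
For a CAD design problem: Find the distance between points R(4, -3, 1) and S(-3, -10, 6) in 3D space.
d = √[(-7)² + (-7)² + (5)²] = √123 = 11.09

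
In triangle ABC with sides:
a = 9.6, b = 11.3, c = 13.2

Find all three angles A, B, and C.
By the law of cosines:
cos(A) = (b² + c² - a²)/(2bc) = 0.703171  →  A = 45.32°
cos(B) = (a² + c² - b²)/(2ac) = 0.547309  →  B = 56.82°
cos(C) = (a² + b² - c²)/(2ab) = 0.210223  →  C = 77.86°
Check: A + B + C = 180.0° ✓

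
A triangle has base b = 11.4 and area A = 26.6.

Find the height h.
A = ½bh  →  h = 2A/b
h = 2·26.6/11.4 = 4.667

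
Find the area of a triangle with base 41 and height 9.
Area = (1/2) * base * height
Area = (1/2) * 41 * 9
Area = 184.50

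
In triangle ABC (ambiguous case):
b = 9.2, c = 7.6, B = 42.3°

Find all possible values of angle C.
sin(C)/c = sin(B)/b  →  sin(C) = c·sin(B)/b = 7.6·sin(42.3°)/9.2 = 0.555967
C₁ = arcsin(0.555967) = 33.78°,  C₂ = 180° - C₁ = 146.22°
Check C₂: A = 180° - 42.3° - 146.22° = -8.52° ≤ 0, rejected
C = 33.78° (one solution)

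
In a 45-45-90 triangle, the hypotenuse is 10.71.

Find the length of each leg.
In a 45-45-90 triangle, hypotenuse = leg·√2  →  leg = hypotenuse/√2
leg = 10.71/√2 = 7.573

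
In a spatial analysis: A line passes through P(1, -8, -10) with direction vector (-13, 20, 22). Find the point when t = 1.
P(1) = (1 + (-13)(1), -8 + 20(1), -10 + 22(1)) = (-12, 12, 12)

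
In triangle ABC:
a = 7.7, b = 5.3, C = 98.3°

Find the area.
Using A = ½ab·sin(C):
A = ½·7.7·5.3·sin(98.3°) = ½·40.81·0.989526 = 20.19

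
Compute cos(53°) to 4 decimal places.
cos(53 degrees) = 0.6018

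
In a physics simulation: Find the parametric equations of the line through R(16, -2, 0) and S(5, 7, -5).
Direction vector d = S - R = (-11, 9, -5)
x = 16 - 11t, y = -2 + 9t, z = 0 - 5t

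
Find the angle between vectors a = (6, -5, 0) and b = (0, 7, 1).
a·b = -35, |a|² = 61, |b|² = 50
cos θ = -35/√3050 ≈ -0.6338
θ ≈ 129.3°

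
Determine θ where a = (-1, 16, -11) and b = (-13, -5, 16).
a·b = -243, |a|² = 378, |b|² = 450
cos θ = -243/√170100 ≈ -0.5892
θ ≈ 126.1°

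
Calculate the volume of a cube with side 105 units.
Volume = s³
Volume = 105³
Volume = 1157625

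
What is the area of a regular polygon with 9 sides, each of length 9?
For a regular 9-gon with side length s = 9:
Apothem a = s / (2*tan(pi/9)) = 9 / (2*tan(pi/9)) ≈ 12.3636
Perimeter P = 9 * 9 = 81
Area = (1/2) * P * a = (1/2) * 81 * 12.3636 = 500.73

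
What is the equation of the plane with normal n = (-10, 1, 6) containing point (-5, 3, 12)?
d = n·P = (-10)(-5) + (1)(3) + (6)(12) = 125
Plane: -10x + y + 6z = 125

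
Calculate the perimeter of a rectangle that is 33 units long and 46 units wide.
Perimeter = 2 * (length + width)
Perimeter = 2 * (33 + 46)
Perimeter = 2 * 79
Perimeter = 158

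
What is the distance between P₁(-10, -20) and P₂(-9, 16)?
Using the distance formula: d = sqrt((x₂-x₁)² + (y₂-y₁)²)
dx = (-9) - (-10) = 1
dy = 16 - (-20) = 36
d = sqrt(1² + 36²) = sqrt(1 + 1296) = sqrt(1297) = 36.01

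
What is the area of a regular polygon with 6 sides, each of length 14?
For a regular 6-gon with side length s = 14:
Apothem a = s / (2*tan(pi/6)) = 14 / (2*tan(pi/6)) ≈ 12.1244
Perimeter P = 6 * 14 = 84
Area = (1/2) * P * a = (1/2) * 84 * 12.1244 = 509.22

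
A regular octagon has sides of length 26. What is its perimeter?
Perimeter = number of sides * side length
Perimeter = 8 * 26
Perimeter = 208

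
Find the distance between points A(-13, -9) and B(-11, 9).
Using the distance formula: d = sqrt((x₂-x₁)² + (y₂-y₁)²)
dx = (-11) - (-13) = 2
dy = 9 - (-9) = 18
d = sqrt(2² + 18²) = sqrt(4 + 324) = sqrt(328) = 18.11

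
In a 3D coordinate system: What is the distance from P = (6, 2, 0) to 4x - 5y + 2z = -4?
d = |4(6) + (-5)(2) + 2(0) - (-4)| / √(4² + (-5)² + 2²) = 18/√45 = 2.683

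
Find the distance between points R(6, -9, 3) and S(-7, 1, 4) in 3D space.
d = √[(-13)² + (10)² + (1)²] = √270 = 16.43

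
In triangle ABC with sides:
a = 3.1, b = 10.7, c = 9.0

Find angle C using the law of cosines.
cos(C) = (a² + b² - c²)/(2ab)
cos(C) = (3.1² + 10.7² - 9.0²)/(2·3.1·10.7) = 43.1/66.34 = 0.649683
C = arccos(0.649683) = 49.48°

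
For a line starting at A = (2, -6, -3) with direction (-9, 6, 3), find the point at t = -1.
P(-1) = (2 + (-9)(-1), -6 + 6(-1), -3 + 3(-1)) = (11, -12, -6)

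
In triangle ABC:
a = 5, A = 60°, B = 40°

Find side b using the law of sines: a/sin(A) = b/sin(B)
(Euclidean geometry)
b = a·sin(B)/sin(A) = 5·sin(40°)/sin(60°)
b = 5·0.642788/0.866025 = 3.711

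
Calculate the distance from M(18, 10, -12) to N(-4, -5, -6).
d = √[(-22)² + (-15)² + (6)²] = √745 = 27.29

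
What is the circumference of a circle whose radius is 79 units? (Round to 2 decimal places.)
Circumference = 2 * pi * r
Circumference = 2 * pi * 79
Circumference = 496.37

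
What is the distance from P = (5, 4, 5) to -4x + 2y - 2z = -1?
d = |(-4)(5) + 2(4) + (-2)(5) - (-1)| / √((-4)² + 2² + (-2)²) = 21/√24 = 4.287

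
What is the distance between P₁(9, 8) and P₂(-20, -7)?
Using the distance formula: d = sqrt((x₂-x₁)² + (y₂-y₁)²)
dx = (-20) - 9 = -29
dy = (-7) - 8 = -15
d = sqrt((-29)² + (-15)²) = sqrt(841 + 225) = sqrt(1066) = 32.65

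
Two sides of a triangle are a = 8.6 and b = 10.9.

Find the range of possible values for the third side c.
By the triangle inequality: |a - b| < c < a + b
|8.6 - 10.9| < c < 8.6 + 10.9
2.3 < c < 19.5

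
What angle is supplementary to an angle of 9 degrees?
Supplementary angles sum to 180 degrees.
Other angle = 180 - 9
Other angle = 171 degrees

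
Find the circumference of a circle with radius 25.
Circumference = 2 * pi * r
Circumference = 2 * pi * 25
Circumference = 157.08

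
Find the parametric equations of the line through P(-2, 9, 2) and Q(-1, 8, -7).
Direction vector d = Q - P = (1, -1, -9)
x = -2 + t, y = 9 - t, z = 2 - 9t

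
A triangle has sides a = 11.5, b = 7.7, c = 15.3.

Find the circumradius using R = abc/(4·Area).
s = (a+b+c)/2 = 17.25
Area = √(s(s-a)(s-b)(s-c)) = √(17.25·5.75·9.55·1.95) = 42.9781
R = abc/(4·Area) = (11.5·7.7·15.3)/(4·42.9781) = 1354.815/171.9124 = 7.881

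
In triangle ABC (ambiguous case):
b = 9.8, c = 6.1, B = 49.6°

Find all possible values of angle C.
sin(C)/c = sin(B)/b  →  sin(C) = c·sin(B)/b = 6.1·sin(49.6°)/9.8 = 0.474019
C₁ = arcsin(0.474019) = 28.3°,  C₂ = 180° - C₁ = 151.7°
Check C₂: A = 180° - 49.6° - 151.7° = -21.3° ≤ 0, rejected
C = 28.3° (one solution)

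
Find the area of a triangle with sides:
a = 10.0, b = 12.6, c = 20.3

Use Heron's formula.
s = (a+b+c)/2 = (10.0+12.6+20.3)/2 = 21.45
A = √(s(s-a)(s-b)(s-c)) = √(21.45·11.45·8.85·1.15)
A = √2499.62 = 50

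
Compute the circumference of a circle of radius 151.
Circumference = 2 * pi * r
Circumference = 2 * pi * 151
Circumference = 948.76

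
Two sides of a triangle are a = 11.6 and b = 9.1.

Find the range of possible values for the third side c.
By the triangle inequality: |a - b| < c < a + b
|11.6 - 9.1| < c < 11.6 + 9.1
2.5 < c < 20.7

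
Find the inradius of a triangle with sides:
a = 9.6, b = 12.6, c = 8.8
s = (a+b+c)/2 = (9.6+12.6+8.8)/2 = 15.5
Area = √(s(s-a)(s-b)(s-c)) = √(15.5·5.9·2.9·6.7) = 42.153
r = Area/s = 42.153/15.5 = 2.72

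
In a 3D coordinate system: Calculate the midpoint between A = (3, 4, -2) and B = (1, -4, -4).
Midpoint = ((3+1)/2, (4-4)/2, (-2-4)/2) = (2, 0, -3)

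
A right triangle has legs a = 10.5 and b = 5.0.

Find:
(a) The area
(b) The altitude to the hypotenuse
(a) Area = ½ab = ½·10.5·5.0 = 26.25
(b) Hypotenuse c = √(10.5² + 5.0²) = √135.25 = 11.6297
    Area = ½·c·h_c  →  h_c = 2·Area/c = 2·26.25/11.6297 = 4.514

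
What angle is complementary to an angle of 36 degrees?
Complementary angles sum to 90 degrees.
Other angle = 90 - 36
Other angle = 54 degrees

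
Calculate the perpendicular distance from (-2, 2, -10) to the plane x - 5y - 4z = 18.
d = |1(-2) + (-5)(2) + (-4)(-10) - (18)| / √(1² + (-5)² + (-4)²) = 10/√42 = 1.543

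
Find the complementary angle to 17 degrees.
Complementary angles sum to 90 degrees.
Other angle = 90 - 17
Other angle = 73 degrees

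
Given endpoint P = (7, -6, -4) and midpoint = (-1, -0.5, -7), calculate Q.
Q = (2×(-1) - 7, 2×(-0.5) - (-6), 2×(-7) - (-4)) = (-9, 5, -10)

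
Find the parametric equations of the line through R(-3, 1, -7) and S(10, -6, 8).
Direction vector d = S - R = (13, -7, 15)
x = -3 + 13t, y = 1 - 7t, z = -7 + 15t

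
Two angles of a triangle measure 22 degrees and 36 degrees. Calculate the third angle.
Sum of angles in a triangle = 180 degrees
Third angle = 180 - 22 - 36
Third angle = 122 degrees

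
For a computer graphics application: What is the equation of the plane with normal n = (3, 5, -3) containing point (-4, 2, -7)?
d = n·P = (3)(-4) + (5)(2) + (-3)(-7) = 19
Plane: 3x + 5y - 3z = 19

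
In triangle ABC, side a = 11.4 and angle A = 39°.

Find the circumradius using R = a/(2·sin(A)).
R = a/(2·sin(A)) = 11.4/(2·sin(39°))
R = 11.4/(2·0.629320) = 11.4/1.258641 = 9.057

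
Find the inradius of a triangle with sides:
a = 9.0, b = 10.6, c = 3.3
s = (a+b+c)/2 = (9.0+10.6+3.3)/2 = 11.45
Area = √(s(s-a)(s-b)(s-c)) = √(11.45·2.45·0.85·8.15) = 13.9404
r = Area/s = 13.9404/11.45 = 1.217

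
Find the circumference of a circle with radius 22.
Circumference = 2 * pi * r
Circumference = 2 * pi * 22
Circumference = 138.23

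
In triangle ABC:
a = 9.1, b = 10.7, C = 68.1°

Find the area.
Using A = ½ab·sin(C):
A = ½·9.1·10.7·sin(68.1°) = ½·97.37·0.927836 = 45.17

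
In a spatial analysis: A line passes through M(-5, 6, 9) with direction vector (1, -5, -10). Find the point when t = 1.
P(1) = (-5 + 1(1), 6 + (-5)(1), 9 + (-10)(1)) = (-4, 1, -1)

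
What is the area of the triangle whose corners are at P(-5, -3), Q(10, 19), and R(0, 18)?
Using the coordinate formula: Area = (1/2)|x₁(y₂-y₃) + x₂(y₃-y₁) + x₃(y₁-y₂)|
Area = (1/2)|(-5)(19-18) + 10(18-(-3)) + 0((-3)-19)|
Area = (1/2)|(-5)*1 + 10*21 + 0*(-22)|
Area = (1/2)|(-5) + 210 + 0|
Area = (1/2)*205 = 102.50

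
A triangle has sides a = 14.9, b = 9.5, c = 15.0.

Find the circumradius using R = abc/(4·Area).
s = (a+b+c)/2 = 19.7
Area = √(s(s-a)(s-b)(s-c)) = √(19.7·4.8·10.2·4.7) = 67.3291
R = abc/(4·Area) = (14.9·9.5·15.0)/(4·67.3291) = 2123.25/269.3164 = 7.884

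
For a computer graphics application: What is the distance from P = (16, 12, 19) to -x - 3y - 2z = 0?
d = |(-1)(16) + (-3)(12) + (-2)(19) - (0)| / √((-1)² + (-3)² + (-2)²) = 90/√14 = 24.05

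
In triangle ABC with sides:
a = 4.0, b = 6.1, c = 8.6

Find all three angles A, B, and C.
By the law of cosines:
cos(A) = (b² + c² - a²)/(2bc) = 0.907072  →  A = 24.9°
cos(B) = (a² + c² - b²)/(2ac) = 0.766715  →  B = 39.94°
cos(C) = (a² + b² - c²)/(2ab) = -0.425205  →  C = 115.2°
Check: A + B + C = 180.0° ✓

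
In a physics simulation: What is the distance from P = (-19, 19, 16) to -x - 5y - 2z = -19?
d = |(-1)(-19) + (-5)(19) + (-2)(16) - (-19)| / √((-1)² + (-5)² + (-2)²) = 89/√30 = 16.25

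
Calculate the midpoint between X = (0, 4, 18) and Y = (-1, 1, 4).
Midpoint = ((0-1)/2, (4+1)/2, (18+4)/2) = (-0.5, 2.5, 11)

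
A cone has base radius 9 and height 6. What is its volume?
Volume = (1/3) * pi * r² * h
Volume = (1/3) * pi * 9² * 6
Volume = (1/3) * pi * 81 * 6
Volume = (1/3) * pi * 486
Volume = 508.94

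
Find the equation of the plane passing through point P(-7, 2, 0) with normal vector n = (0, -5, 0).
d = n·P = (0)(-7) + (-5)(2) + (0)(0) = -10
Plane: -5y = -10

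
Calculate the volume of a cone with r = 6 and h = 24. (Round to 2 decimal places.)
Volume = (1/3) * pi * r² * h
Volume = (1/3) * pi * 6² * 24
Volume = (1/3) * pi * 36 * 24
Volume = (1/3) * pi * 864
Volume = 904.78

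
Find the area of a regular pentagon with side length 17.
For a regular 5-gon with side length s = 17:
Apothem a = s / (2*tan(pi/5)) = 17 / (2*tan(pi/5)) ≈ 11.6992
Perimeter P = 5 * 17 = 85
Area = (1/2) * P * a = (1/2) * 85 * 11.6992 = 497.22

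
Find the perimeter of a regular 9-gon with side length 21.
Perimeter = number of sides * side length
Perimeter = 9 * 21
Perimeter = 189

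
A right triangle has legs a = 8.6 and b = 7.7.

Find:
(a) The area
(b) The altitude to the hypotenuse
(a) Area = ½ab = ½·8.6·7.7 = 33.11
(b) Hypotenuse c = √(8.6² + 7.7²) = √133.25 = 11.5434
    Area = ½·c·h_c  →  h_c = 2·Area/c = 2·33.11/11.5434 = 5.737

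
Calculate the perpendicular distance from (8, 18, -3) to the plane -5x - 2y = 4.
d = |(-5)(8) + (-2)(18) + 0(-3) - (4)| / √((-5)² + (-2)² + 0²) = 80/√29 = 14.86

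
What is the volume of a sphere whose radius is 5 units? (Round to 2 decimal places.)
Volume = (4/3) * pi * r³
Volume = (4/3) * pi * 5³
Volume = (4/3) * pi * 125
Volume = 523.60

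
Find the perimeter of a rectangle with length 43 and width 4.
Perimeter = 2 * (length + width)
Perimeter = 2 * (43 + 4)
Perimeter = 2 * 47
Perimeter = 94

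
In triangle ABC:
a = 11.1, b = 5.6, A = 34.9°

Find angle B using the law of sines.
sin(B)/b = sin(A)/a
sin(B) = b·sin(A)/a = 5.6·sin(34.9°)/11.1 = 0.288650
B = arcsin(0.288650) = 16.78°  (b ≤ a, so B ≤ A and the acute solution is unique)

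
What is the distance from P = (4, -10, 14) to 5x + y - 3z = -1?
d = |5(4) + 1(-10) + (-3)(14) - (-1)| / √(5² + 1² + (-3)²) = 31/√35 = 5.24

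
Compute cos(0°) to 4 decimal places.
cos(0 degrees) = 1
Decimal approximation: 1.0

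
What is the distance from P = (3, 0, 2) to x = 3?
d = |1(3) + 0(0) + 0(2) - (3)| / √(1² + 0² + 0²) = 0/√1 = 0.0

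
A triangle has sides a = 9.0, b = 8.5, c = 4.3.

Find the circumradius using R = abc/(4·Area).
s = (a+b+c)/2 = 10.9
Area = √(s(s-a)(s-b)(s-c)) = √(10.9·1.9·2.4·6.6) = 18.1121
R = abc/(4·Area) = (9.0·8.5·4.3)/(4·18.1121) = 328.95/72.4484 = 4.54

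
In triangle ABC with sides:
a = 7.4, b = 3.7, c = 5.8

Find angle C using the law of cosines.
cos(C) = (a² + b² - c²)/(2ab)
cos(C) = (7.4² + 3.7² - 5.8²)/(2·7.4·3.7) = 34.81/54.76 = 0.635683
C = arccos(0.635683) = 50.53°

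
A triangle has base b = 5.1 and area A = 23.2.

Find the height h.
A = ½bh  →  h = 2A/b
h = 2·23.2/5.1 = 9.098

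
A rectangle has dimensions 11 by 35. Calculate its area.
Area = length * width
Area = 11 * 35
Area = 385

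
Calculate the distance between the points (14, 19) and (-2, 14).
Using the distance formula: d = sqrt((x₂-x₁)² + (y₂-y₁)²)
dx = (-2) - 14 = -16
dy = 14 - 19 = -5
d = sqrt((-16)² + (-5)²) = sqrt(256 + 25) = sqrt(281) = 16.76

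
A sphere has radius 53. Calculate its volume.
Volume = (4/3) * pi * r³
Volume = (4/3) * pi * 53³
Volume = (4/3) * pi * 148877
Volume = 623614.52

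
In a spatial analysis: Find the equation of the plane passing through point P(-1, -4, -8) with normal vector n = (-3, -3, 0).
d = n·P = (-3)(-1) + (-3)(-4) + (0)(-8) = 15
Plane: -3x - 3y = 15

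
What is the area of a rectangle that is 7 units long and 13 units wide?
Area = length * width
Area = 7 * 13
Area = 91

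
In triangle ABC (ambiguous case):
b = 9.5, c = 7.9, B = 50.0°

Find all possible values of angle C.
sin(C)/c = sin(B)/b  →  sin(C) = c·sin(B)/b = 7.9·sin(50.0°)/9.5 = 0.637026
C₁ = arcsin(0.637026) = 39.57°,  C₂ = 180° - C₁ = 140.43°
Check C₂: A = 180° - 50.0° - 140.43° = -10.43° ≤ 0, rejected
C = 39.57° (one solution)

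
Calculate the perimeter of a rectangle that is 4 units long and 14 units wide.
Perimeter = 2 * (length + width)
Perimeter = 2 * (4 + 14)
Perimeter = 2 * 18
Perimeter = 36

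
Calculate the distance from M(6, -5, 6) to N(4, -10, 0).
d = √[(-2)² + (-5)² + (-6)²] = √65 = 8.062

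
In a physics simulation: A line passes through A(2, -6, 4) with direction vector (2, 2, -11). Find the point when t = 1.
P(1) = (2 + 2(1), -6 + 2(1), 4 + (-11)(1)) = (4, -4, -7)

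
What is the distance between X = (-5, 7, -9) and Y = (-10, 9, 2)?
d = √[(-5)² + (2)² + (11)²] = √150 = 12.25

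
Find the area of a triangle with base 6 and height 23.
Area = (1/2) * base * height
Area = (1/2) * 6 * 23
Area = 69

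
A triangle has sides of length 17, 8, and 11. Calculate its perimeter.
Perimeter = sum of all sides
Perimeter = 17 + 8 + 11
Perimeter = 36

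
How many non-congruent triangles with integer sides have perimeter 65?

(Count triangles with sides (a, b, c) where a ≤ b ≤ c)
With a ≤ b ≤ c and a + b + c = 65, the triangle inequality a + b > c gives c < 65/2, so c ≤ 32.
Iterate a from 1 to ⌊p/3⌋ = 21; for each a, b ranges from a to ⌊(p−a)/2⌋ with c = p − a − b, keeping only c ≥ b.
Triples: (1, 32, 32), (2, 31, 32), (3, 30, 32), …
Count = 96 triangles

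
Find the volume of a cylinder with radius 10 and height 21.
Volume = pi * r² * h
Volume = pi * 10² * 21
Volume = pi * 100 * 21
Volume = pi * 2100
Volume = 6597.34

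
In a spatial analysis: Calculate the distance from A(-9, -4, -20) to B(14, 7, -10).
d = √[(23)² + (11)² + (10)²] = √750 = 27.39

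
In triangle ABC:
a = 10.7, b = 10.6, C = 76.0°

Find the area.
Using A = ½ab·sin(C):
A = ½·10.7·10.6·sin(76.0°) = ½·113.42·0.970296 = 55.03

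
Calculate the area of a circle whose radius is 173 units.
Area = pi * r²
Area = pi * 173²
Area = pi * 29929
Area = 94024.73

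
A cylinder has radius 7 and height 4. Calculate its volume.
Volume = pi * r² * h
Volume = pi * 7² * 4
Volume = pi * 49 * 4
Volume = pi * 196
Volume = 615.75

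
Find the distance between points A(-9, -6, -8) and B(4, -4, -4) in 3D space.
d = √[(13)² + (2)² + (4)²] = √189 = 13.75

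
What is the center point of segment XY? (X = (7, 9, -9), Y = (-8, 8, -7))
Midpoint = ((7-8)/2, (9+8)/2, (-9-7)/2) = (-0.5, 8.5, -8)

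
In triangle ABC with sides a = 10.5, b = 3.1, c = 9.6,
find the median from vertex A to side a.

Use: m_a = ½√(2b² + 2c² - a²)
m_a = ½√(2·3.1² + 2·9.6² - 10.5²)
m_a = ½√(19.22 + 184.32 - 110.25) = ½√93.29 = 4.829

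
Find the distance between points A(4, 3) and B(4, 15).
Using the distance formula: d = sqrt((x₂-x₁)² + (y₂-y₁)²)
dx = 4 - 4 = 0
dy = 15 - 3 = 12
d = sqrt(0² + 12²) = sqrt(0 + 144) = sqrt(144) = 12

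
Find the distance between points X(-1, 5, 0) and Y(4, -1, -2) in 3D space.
d = √[(5)² + (-6)² + (-2)²] = √65 = 8.062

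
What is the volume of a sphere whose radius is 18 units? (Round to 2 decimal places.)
Volume = (4/3) * pi * r³
Volume = (4/3) * pi * 18³
Volume = (4/3) * pi * 5832
Volume = 24429.02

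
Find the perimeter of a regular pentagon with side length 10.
Perimeter = number of sides * side length
Perimeter = 5 * 10
Perimeter = 50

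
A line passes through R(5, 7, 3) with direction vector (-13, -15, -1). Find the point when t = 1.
P(1) = (5 + (-13)(1), 7 + (-15)(1), 3 + (-1)(1)) = (-8, -8, 2)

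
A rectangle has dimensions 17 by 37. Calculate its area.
Area = length * width
Area = 17 * 37
Area = 629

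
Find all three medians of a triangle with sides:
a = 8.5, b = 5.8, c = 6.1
Using m_x = ½√(2y² + 2z² - x²):
m_a = ½√(2·5.8² + 2·6.1² - 8.5²) = ½√69.45 = 4.167
m_b = ½√(2·8.5² + 2·6.1² - 5.8²) = ½√185.28 = 6.806
m_c = ½√(2·8.5² + 2·5.8² - 6.1²) = ½√174.57 = 6.606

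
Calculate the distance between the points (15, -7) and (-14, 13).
Using the distance formula: d = sqrt((x₂-x₁)² + (y₂-y₁)²)
dx = (-14) - 15 = -29
dy = 13 - (-7) = 20
d = sqrt((-29)² + 20²) = sqrt(841 + 400) = sqrt(1241) = 35.23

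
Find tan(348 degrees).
tan(348 degrees) = -0.2126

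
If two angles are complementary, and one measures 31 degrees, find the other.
Complementary angles sum to 90 degrees.
Other angle = 90 - 31
Other angle = 59 degrees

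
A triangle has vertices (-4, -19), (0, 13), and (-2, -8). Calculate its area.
Using the coordinate formula: Area = (1/2)|x₁(y₂-y₃) + x₂(y₃-y₁) + x₃(y₁-y₂)|
Area = (1/2)|(-4)(13-(-8)) + 0((-8)-(-19)) + (-2)((-19)-13)|
Area = (1/2)|(-4)*21 + 0*11 + (-2)*(-32)|
Area = (1/2)|(-84) + 0 + 64|
Area = (1/2)*20 = 10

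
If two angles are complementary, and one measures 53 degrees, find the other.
Complementary angles sum to 90 degrees.
Other angle = 90 - 53
Other angle = 37 degrees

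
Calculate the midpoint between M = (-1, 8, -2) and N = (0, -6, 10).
Midpoint = ((-1+0)/2, (8-6)/2, (-2+10)/2) = (-0.5, 1, 4)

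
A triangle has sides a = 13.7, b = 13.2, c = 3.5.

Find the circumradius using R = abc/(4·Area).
s = (a+b+c)/2 = 15.2
Area = √(s(s-a)(s-b)(s-c)) = √(15.2·1.5·2·11.7) = 23.0981
R = abc/(4·Area) = (13.7·13.2·3.5)/(4·23.0981) = 632.94/92.3924 = 6.851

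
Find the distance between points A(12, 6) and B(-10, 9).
Using the distance formula: d = sqrt((x₂-x₁)² + (y₂-y₁)²)
dx = (-10) - 12 = -22
dy = 9 - 6 = 3
d = sqrt((-22)² + 3²) = sqrt(484 + 9) = sqrt(493) = 22.20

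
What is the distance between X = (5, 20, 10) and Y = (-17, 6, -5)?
d = √[(-22)² + (-14)² + (-15)²] = √905 = 30.08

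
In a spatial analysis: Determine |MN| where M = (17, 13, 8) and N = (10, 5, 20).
d = √[(-7)² + (-8)² + (12)²] = √257 = 16.03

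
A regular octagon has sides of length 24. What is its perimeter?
Perimeter = number of sides * side length
Perimeter = 8 * 24
Perimeter = 192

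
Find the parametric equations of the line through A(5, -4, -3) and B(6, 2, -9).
Direction vector d = B - A = (1, 6, -6)
x = 5 + t, y = -4 + 6t, z = -3 - 6t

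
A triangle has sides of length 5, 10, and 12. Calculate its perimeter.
Perimeter = sum of all sides
Perimeter = 5 + 10 + 12
Perimeter = 27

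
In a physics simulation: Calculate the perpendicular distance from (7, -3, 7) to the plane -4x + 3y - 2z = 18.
d = |(-4)(7) + 3(-3) + (-2)(7) - (18)| / √((-4)² + 3² + (-2)²) = 69/√29 = 12.81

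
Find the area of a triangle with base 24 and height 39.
Area = (1/2) * base * height
Area = (1/2) * 24 * 39
Area = 468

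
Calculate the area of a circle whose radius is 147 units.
Area = pi * r²
Area = pi * 147²
Area = pi * 21609
Area = 67886.68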